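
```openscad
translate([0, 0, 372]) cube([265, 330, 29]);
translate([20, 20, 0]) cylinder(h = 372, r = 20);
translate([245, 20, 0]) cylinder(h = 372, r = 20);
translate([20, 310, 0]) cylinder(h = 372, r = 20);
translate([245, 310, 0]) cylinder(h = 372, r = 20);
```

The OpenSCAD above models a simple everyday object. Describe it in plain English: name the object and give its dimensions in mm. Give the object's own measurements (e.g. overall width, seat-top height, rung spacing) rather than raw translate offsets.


A simple wooden stool: a rectangular seat 265 mm (x) by 330 mm (y), 29 mm thick, top face at z = 401 mm, on four round legs, each 40 mm in diameter. The legs rest on z = 0, each leg's axis is inset half a diameter from the nearest pair of seat edges (so the leg's bounding box is flush with the corner).


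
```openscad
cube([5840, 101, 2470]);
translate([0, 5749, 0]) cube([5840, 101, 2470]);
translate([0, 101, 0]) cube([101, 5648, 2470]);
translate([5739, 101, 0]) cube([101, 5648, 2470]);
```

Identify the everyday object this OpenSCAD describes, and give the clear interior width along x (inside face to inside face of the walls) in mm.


A house (or room) frame. The interior width is 5638 mm.

Four 2470 mm walls enclosing a rectangle with no floor or roof — a room or house frame. Outside width is 5840 mm and wall thickness is 101 mm, so the interior width is 5840 − 2 × 101 = 5638 mm.


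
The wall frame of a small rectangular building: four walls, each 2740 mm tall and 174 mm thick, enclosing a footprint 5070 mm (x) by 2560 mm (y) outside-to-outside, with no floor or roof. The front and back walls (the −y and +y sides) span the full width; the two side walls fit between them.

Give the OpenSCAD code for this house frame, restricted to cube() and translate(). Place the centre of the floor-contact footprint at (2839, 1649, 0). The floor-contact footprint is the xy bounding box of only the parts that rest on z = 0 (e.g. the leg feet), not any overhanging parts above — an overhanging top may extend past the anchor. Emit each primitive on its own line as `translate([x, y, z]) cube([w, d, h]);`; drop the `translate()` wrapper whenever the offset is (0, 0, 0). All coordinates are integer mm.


translate([304, 369, 0]) cube([5070, 174, 2740]);
translate([304, 2755, 0]) cube([5070, 174, 2740]);
translate([304, 543, 0]) cube([174, 2212, 2740]);
translate([5200, 543, 0]) cube([174, 2212, 2740]);


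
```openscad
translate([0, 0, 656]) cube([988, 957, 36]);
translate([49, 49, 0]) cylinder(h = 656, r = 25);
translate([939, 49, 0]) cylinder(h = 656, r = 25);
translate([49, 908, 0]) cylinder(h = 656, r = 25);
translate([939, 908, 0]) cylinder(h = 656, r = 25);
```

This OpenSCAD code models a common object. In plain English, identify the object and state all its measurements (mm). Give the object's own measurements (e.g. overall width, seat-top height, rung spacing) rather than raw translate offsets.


A rectangular dining table. The top is 988×957×36 mm with its upper surface at z = 692 mm. It stands on four round legs of 50 mm diameter, each leg's bounding box inset 24 mm from the nearest pair of top edges, running from the floor to the underside of the top.


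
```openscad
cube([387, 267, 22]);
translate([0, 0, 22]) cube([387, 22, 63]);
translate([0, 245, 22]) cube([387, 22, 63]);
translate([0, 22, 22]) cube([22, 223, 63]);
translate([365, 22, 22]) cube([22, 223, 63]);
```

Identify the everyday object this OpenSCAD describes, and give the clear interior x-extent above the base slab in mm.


An open box. The internal width is 343 mm.

A 387×267 base slab with four walls standing on it — an open box. The base is 387 mm wide and the walls are 22 mm thick, so the internal width is 387 − 2 × 22 = 343 mm.


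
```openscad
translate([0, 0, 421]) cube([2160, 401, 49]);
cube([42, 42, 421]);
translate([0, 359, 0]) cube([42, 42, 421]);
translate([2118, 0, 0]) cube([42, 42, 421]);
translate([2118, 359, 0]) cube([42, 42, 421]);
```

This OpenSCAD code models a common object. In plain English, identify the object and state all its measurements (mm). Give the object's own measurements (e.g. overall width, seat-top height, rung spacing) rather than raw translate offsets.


A bench: a 2160×401 mm seat slab, 49 mm thick, top at z = 470 mm, on four 42×42 mm square legs flush with the seat corners and standing on z = 0.


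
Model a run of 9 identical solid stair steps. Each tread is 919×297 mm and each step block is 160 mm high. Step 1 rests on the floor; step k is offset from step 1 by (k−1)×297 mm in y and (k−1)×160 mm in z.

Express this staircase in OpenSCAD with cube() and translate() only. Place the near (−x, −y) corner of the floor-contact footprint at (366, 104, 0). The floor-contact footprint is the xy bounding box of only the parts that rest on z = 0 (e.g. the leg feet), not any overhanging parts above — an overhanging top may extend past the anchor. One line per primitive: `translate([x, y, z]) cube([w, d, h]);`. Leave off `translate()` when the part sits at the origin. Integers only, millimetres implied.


translate([366, 104, 0]) cube([919, 297, 160]);
translate([366, 401, 160]) cube([919, 297, 160]);
translate([366, 698, 320]) cube([919, 297, 160]);
translate([366, 995, 480]) cube([919, 297, 160]);
translate([366, 1292, 640]) cube([919, 297, 160]);
translate([366, 1589, 800]) cube([919, 297, 160]);
translate([366, 1886, 960]) cube([919, 297, 160]);
translate([366, 2183, 1120]) cube([919, 297, 160]);
translate([366, 2480, 1280]) cube([919, 297, 160]);


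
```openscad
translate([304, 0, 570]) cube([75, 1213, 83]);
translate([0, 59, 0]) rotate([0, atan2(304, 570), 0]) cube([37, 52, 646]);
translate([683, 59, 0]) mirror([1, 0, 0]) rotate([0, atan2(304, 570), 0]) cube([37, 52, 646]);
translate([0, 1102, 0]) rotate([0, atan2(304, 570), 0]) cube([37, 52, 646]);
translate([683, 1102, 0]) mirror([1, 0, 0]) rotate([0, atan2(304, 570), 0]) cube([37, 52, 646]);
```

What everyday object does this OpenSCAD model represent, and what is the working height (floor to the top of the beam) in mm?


A sawhorse. The overall height is 653 mm.

A beam across two mirrored pairs of raked legs — a sawhorse. The beam's underside is at z = 570 (matching the legs' vertical rise in atan2(304, 570)) and the beam is 83 mm tall, so its top is at 570 + 83 = 653 mm. The raked legs top out at the beam's underside, so that is the highest point.


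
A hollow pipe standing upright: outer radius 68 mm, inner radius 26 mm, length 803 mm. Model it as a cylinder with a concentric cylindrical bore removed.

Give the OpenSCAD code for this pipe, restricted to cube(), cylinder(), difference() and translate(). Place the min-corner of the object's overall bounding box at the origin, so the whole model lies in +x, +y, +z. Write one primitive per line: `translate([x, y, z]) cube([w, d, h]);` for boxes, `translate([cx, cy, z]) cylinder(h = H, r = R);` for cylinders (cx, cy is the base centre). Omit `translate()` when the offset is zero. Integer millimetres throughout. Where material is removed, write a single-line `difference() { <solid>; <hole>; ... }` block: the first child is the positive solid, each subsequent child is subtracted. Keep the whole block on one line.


difference() { translate([68, 68, 0]) cylinder(h = 803, r = 68); translate([68, 68, 0]) cylinder(h = 803, r = 26); }


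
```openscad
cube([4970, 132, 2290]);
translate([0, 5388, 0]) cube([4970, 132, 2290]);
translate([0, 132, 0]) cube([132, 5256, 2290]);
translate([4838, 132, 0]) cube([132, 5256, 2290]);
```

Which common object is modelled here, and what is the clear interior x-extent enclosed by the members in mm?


A house (or room) frame. The interior width is 4706 mm.

Four 2290 mm walls enclosing a rectangle with no floor or roof — a room or house frame. Outside width is 4970 mm and wall thickness is 132 mm, so the interior width is 4970 − 2 × 132 = 4706 mm.


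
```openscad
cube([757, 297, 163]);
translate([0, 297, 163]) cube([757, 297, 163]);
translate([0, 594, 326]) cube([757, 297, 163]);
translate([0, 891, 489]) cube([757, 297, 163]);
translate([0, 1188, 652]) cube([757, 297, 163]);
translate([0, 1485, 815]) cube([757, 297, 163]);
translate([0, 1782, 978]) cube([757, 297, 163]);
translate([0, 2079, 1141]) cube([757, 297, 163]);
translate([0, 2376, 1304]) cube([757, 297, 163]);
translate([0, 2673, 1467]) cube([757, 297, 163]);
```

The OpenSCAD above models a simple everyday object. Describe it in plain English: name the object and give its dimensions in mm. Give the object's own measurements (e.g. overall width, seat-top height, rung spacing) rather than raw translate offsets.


A straight staircase of 10 solid steps. Each step is 757 mm wide (x), 297 mm deep (y, the going) and 163 mm tall (the rise). The first step rests on the floor; each subsequent step sits one going further in +y and one rise higher in +z, directly behind and above the previous step with no overlap.


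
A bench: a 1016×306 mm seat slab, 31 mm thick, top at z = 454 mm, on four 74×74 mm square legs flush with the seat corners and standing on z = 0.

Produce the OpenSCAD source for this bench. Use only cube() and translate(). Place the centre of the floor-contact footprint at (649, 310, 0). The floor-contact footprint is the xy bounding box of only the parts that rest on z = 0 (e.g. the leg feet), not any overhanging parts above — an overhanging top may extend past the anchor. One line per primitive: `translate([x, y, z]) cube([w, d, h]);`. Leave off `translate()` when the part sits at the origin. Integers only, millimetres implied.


translate([141, 157, 423]) cube([1016, 306, 31]);
translate([141, 157, 0]) cube([74, 74, 423]);
translate([141, 389, 0]) cube([74, 74, 423]);
translate([1083, 157, 0]) cube([74, 74, 423]);
translate([1083, 389, 0]) cube([74, 74, 423]);


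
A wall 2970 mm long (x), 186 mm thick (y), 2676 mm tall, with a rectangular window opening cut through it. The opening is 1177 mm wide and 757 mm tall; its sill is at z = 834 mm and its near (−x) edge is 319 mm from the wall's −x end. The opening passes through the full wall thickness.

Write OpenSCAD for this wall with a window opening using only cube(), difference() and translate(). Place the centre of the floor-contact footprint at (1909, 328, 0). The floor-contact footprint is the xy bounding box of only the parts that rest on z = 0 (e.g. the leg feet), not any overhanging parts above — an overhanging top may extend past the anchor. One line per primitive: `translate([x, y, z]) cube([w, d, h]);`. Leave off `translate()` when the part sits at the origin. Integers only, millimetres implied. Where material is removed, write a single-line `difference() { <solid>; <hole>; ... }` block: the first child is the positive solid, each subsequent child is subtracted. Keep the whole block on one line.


difference() { translate([424, 235, 0]) cube([2970, 186, 2676]); translate([743, 235, 834]) cube([1177, 186, 757]); }


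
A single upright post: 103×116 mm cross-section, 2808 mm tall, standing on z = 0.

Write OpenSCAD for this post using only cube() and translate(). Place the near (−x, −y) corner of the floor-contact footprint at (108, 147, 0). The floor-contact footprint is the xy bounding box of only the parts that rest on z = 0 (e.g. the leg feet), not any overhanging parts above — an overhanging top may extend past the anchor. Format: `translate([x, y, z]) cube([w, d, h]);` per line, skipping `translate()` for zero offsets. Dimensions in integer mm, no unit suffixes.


translate([108, 147, 0]) cube([103, 116, 2808]);


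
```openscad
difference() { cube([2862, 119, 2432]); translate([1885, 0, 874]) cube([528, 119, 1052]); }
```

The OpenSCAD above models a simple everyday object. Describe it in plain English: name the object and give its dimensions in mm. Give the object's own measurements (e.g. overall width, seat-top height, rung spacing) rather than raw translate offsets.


A wall 2862 mm long (x), 119 mm thick (y), 2432 mm tall, with a rectangular window opening cut through it. The opening is 528 mm wide and 1052 mm tall; its sill is at z = 874 mm and its near (−x) edge is 1885 mm from the wall's −x end. The opening passes through the full wall thickness.


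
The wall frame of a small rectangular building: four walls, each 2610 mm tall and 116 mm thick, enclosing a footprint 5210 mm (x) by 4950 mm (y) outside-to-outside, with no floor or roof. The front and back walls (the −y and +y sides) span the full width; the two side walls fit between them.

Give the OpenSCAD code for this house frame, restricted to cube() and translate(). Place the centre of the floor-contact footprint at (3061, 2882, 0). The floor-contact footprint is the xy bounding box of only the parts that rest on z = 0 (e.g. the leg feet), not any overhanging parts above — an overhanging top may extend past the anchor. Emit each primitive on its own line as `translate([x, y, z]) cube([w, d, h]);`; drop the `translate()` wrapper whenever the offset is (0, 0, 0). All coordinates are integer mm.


translate([456, 407, 0]) cube([5210, 116, 2610]);
translate([456, 5241, 0]) cube([5210, 116, 2610]);
translate([456, 523, 0]) cube([116, 4718, 2610]);
translate([5550, 523, 0]) cube([116, 4718, 2610]);


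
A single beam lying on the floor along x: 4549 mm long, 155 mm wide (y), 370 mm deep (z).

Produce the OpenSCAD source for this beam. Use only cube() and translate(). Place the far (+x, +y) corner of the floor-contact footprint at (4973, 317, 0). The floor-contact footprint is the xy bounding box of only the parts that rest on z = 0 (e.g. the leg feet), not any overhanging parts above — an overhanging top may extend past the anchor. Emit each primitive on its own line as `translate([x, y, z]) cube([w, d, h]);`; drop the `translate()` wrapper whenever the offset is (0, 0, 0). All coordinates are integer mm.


translate([424, 162, 0]) cube([4549, 155, 370]);


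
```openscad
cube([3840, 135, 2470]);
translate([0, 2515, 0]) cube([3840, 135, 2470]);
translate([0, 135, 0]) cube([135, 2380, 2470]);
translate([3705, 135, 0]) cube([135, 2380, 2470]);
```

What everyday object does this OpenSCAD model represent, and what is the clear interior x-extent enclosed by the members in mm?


A house (or room) frame. The interior width is 3570 mm.

Four 2470 mm walls enclosing a rectangle with no floor or roof — a room or house frame. Outside width is 3840 mm and wall thickness is 135 mm, so the interior width is 3840 − 2 × 135 = 3570 mm.


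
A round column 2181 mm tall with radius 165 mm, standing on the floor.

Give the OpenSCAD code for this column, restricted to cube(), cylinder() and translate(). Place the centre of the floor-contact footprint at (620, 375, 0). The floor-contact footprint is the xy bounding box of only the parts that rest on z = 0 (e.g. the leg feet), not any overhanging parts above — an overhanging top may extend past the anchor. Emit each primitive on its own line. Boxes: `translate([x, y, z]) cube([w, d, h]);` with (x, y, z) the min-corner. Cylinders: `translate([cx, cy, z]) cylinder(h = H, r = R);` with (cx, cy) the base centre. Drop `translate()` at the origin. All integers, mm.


translate([620, 375, 0]) cylinder(h = 2181, r = 165);


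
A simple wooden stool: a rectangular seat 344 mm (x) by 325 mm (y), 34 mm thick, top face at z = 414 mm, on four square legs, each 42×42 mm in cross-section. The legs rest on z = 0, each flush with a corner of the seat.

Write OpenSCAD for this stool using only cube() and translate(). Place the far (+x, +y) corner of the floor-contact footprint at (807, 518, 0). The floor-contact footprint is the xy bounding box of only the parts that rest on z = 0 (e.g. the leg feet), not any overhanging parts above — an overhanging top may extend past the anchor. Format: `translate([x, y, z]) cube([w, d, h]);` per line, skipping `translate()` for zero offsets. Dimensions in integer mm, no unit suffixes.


translate([463, 193, 380]) cube([344, 325, 34]);
translate([463, 193, 0]) cube([42, 42, 380]);
translate([765, 193, 0]) cube([42, 42, 380]);
translate([463, 476, 0]) cube([42, 42, 380]);
translate([765, 476, 0]) cube([42, 42, 380]);


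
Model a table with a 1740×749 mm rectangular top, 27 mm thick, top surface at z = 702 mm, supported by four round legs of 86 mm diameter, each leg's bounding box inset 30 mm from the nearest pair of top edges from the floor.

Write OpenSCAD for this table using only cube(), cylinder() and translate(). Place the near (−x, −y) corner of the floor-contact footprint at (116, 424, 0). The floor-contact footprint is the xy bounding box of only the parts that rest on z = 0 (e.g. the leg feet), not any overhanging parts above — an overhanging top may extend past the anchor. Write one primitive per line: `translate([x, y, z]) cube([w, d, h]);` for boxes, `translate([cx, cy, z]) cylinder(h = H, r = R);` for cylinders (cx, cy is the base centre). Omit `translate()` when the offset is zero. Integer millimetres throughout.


translate([86, 394, 675]) cube([1740, 749, 27]);
translate([159, 467, 0]) cylinder(h = 675, r = 43);
translate([1753, 467, 0]) cylinder(h = 675, r = 43);
translate([159, 1070, 0]) cylinder(h = 675, r = 43);
translate([1753, 1070, 0]) cylinder(h = 675, r = 43);


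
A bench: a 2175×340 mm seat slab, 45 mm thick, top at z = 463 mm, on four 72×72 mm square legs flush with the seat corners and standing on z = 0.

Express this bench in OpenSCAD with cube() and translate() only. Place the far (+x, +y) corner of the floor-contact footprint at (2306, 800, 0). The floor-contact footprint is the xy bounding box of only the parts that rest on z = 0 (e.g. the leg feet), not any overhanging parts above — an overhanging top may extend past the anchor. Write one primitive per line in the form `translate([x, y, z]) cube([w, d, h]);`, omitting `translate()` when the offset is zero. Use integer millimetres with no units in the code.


// leg_h = 463 − 45 = 418
translate([131, 460, 418]) cube([2175, 340, 45]);
translate([131, 460, 0]) cube([72, 72, 418]);
translate([131, 728, 0]) cube([72, 72, 418]);
translate([2234, 460, 0]) cube([72, 72, 418]);
translate([2234, 728, 0]) cube([72, 72, 418]);


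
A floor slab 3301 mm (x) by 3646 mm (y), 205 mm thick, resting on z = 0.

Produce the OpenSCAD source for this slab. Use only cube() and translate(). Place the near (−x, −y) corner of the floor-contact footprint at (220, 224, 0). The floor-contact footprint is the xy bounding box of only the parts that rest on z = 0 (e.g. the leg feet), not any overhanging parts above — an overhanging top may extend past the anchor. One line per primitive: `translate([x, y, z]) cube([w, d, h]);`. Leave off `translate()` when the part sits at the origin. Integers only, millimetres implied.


translate([220, 224, 0]) cube([3301, 3646, 205]);


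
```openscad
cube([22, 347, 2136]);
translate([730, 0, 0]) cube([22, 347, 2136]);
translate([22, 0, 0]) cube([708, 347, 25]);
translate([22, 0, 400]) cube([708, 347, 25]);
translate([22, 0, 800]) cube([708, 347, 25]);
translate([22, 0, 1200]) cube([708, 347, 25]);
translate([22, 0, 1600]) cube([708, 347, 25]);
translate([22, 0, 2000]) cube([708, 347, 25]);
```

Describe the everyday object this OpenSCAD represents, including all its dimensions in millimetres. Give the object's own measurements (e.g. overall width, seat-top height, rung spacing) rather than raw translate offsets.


An open bookshelf. Two side panels, each 22 mm thick, 347 mm deep and 2136 mm tall, stand 752 mm apart (outside-to-outside). Between them sit 6 shelves, each 25 mm thick and 347 mm deep, spanning the full gap between the sides. The bottom shelf rests on the floor (its underside at z = 0) and the clear gap between one shelf's top and the next shelf's underside is 375 mm.


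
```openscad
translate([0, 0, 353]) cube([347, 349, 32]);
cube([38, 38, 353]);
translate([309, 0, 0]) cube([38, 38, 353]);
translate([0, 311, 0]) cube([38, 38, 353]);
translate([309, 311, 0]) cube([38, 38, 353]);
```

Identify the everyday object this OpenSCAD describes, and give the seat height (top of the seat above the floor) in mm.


A stool. The seat height is 385 mm.

A 347×349×32 slab at z = 353 on four corner posts — a stool. The seat top is 353 + 32 = 385 mm.


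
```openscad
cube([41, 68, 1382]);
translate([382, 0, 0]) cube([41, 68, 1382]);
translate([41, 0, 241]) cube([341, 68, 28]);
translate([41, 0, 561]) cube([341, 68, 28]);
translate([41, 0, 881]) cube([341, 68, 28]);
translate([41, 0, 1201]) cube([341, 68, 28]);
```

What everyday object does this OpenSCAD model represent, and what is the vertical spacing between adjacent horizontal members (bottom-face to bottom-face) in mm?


A ladder. The rung spacing is 320 mm.

Two tall 41×68 posts with 4 short bars between them — a ladder. Adjacent rungs sit at z = 241 and z = 561, so the spacing is 561 − 241 = 320 mm.


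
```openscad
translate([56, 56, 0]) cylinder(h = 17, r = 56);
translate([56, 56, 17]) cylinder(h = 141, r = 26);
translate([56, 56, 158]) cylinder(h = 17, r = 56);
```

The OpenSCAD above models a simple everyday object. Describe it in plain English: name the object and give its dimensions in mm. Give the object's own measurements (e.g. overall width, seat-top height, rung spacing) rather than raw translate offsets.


A spool: two coaxial disc flanges of radius 56 mm and thickness 17 mm, joined by a core cylinder of radius 26 mm and height 141 mm. The lower flange rests on z = 0 and the three cylinders share a vertical axis.


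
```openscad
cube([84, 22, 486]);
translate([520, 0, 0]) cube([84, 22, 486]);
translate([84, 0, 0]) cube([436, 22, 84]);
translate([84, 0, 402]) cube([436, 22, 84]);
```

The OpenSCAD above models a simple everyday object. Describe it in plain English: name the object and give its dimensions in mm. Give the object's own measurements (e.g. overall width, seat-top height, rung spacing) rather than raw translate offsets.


A rectangular picture frame lying in the x–z plane (depth along y). The opening is 436 mm wide (x) by 318 mm tall (z), surrounded by a border 84 mm wide on all four sides. The frame is 22 mm deep and is made of two full-height vertical stiles with two horizontal rails fitted between them.


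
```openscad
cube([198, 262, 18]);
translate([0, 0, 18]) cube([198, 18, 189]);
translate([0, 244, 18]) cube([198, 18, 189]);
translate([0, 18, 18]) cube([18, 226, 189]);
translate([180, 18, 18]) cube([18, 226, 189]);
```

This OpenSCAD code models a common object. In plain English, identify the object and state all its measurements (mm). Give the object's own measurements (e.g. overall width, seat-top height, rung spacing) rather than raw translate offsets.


An open-topped rectangular box: outside dimensions 198×262×207 mm, with a uniform wall and base thickness of 18 mm. The base is a full 198×262 slab on the floor; four walls sit on top of the base. The front and back walls (the −y and +y sides) span the full width; the two side walls fit between them.


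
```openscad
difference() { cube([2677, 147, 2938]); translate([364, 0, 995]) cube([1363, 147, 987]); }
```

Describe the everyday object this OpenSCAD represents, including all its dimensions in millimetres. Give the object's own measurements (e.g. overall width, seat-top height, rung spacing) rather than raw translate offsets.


A wall 2677 mm long (x), 147 mm thick (y), 2938 mm tall, with a rectangular window opening cut through it. The opening is 1363 mm wide and 987 mm tall; its sill is at z = 995 mm and its near (−x) edge is 364 mm from the wall's −x end. The opening passes through the full wall thickness.


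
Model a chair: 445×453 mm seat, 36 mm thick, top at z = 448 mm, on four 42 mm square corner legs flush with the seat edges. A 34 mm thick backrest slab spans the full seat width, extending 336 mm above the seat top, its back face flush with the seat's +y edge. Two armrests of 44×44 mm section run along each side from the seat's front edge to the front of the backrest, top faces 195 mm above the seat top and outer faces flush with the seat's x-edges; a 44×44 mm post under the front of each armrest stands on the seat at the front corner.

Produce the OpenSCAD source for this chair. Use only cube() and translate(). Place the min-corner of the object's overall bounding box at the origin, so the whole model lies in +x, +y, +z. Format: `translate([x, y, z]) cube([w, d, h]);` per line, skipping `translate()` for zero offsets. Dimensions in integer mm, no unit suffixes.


translate([0, 0, 412]) cube([445, 453, 36]);
cube([42, 42, 412]);
translate([403, 0, 0]) cube([42, 42, 412]);
translate([0, 411, 0]) cube([42, 42, 412]);
translate([403, 411, 0]) cube([42, 42, 412]);
translate([0, 419, 448]) cube([445, 34, 336]);
translate([0, 0, 599]) cube([44, 419, 44]);
translate([401, 0, 599]) cube([44, 419, 44]);
translate([0, 0, 448]) cube([44, 44, 151]);
translate([401, 0, 448]) cube([44, 44, 151]);


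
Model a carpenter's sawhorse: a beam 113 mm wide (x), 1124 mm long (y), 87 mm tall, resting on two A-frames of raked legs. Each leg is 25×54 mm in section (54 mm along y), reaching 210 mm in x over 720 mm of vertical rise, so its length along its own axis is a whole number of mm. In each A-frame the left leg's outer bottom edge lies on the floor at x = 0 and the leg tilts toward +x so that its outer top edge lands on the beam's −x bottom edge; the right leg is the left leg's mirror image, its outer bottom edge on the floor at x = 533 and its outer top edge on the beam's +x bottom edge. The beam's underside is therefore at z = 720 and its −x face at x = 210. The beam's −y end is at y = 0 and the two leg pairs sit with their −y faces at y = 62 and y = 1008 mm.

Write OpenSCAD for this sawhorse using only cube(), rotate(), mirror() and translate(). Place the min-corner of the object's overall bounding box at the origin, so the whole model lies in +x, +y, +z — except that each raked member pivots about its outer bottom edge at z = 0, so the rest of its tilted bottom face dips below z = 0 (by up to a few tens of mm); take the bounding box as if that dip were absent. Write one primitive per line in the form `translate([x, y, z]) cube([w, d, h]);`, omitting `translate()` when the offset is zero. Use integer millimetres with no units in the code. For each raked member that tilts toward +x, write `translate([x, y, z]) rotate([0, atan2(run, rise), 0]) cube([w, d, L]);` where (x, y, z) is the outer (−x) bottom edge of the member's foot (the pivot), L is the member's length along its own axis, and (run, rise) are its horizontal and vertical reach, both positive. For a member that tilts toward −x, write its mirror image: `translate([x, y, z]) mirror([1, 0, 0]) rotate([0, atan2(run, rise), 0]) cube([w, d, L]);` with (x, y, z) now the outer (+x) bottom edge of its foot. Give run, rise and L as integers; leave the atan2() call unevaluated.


// leg length = √(210² + 720²) = 750
// right-leg outer foot x = 2·210 + 113 = 533
// beam min-corner = (210, 0, 720)
translate([210, 0, 720]) cube([113, 1124, 87]);
translate([0, 62, 0]) rotate([0, atan2(210, 720), 0]) cube([25, 54, 750]);
translate([533, 62, 0]) mirror([1, 0, 0]) rotate([0, atan2(210, 720), 0]) cube([25, 54, 750]);
translate([0, 1008, 0]) rotate([0, atan2(210, 720), 0]) cube([25, 54, 750]);
translate([533, 1008, 0]) mirror([1, 0, 0]) rotate([0, atan2(210, 720), 0]) cube([25, 54, 750]);


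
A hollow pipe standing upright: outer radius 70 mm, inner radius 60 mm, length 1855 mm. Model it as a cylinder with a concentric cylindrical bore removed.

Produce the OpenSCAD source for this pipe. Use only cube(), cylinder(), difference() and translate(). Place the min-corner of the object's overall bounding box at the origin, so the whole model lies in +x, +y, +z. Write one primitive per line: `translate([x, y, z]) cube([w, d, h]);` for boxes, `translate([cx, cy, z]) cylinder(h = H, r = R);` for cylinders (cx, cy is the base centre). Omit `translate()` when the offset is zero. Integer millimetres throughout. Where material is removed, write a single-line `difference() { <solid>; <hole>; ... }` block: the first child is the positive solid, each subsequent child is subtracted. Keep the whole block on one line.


difference() { translate([70, 70, 0]) cylinder(h = 1855, r = 70); translate([70, 70, 0]) cylinder(h = 1855, r = 60); }


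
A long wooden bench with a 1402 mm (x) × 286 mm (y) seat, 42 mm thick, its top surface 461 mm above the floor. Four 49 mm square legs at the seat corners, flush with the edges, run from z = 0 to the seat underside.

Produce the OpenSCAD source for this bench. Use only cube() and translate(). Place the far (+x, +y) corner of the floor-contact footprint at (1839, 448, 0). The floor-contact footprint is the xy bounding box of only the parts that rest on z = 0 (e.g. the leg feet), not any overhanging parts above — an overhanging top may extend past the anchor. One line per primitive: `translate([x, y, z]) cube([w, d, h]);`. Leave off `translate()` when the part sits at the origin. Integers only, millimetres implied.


translate([437, 162, 419]) cube([1402, 286, 42]);
translate([437, 162, 0]) cube([49, 49, 419]);
translate([437, 399, 0]) cube([49, 49, 419]);
translate([1790, 162, 0]) cube([49, 49, 419]);
translate([1790, 399, 0]) cube([49, 49, 419]);


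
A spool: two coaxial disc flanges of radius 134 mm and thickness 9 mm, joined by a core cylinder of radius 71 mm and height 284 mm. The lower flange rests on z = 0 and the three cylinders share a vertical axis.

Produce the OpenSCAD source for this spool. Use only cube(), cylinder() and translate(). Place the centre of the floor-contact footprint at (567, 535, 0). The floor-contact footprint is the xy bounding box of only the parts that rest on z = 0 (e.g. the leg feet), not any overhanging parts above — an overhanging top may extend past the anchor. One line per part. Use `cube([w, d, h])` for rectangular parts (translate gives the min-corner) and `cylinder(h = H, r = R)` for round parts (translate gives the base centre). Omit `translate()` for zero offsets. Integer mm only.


translate([567, 535, 0]) cylinder(h = 9, r = 134);
translate([567, 535, 9]) cylinder(h = 284, r = 71);
translate([567, 535, 293]) cylinder(h = 9, r = 134);


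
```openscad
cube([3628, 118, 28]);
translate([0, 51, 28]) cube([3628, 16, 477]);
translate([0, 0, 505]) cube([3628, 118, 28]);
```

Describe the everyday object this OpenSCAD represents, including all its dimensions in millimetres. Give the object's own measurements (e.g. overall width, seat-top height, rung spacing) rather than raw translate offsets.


An I-beam lying along x, 3628 mm long. Overall section height 533 mm. Two flanges 118 mm wide (y) and 28 mm thick, one on the floor and one at the top; a web 16 mm thick runs between them, centred on the flange width.


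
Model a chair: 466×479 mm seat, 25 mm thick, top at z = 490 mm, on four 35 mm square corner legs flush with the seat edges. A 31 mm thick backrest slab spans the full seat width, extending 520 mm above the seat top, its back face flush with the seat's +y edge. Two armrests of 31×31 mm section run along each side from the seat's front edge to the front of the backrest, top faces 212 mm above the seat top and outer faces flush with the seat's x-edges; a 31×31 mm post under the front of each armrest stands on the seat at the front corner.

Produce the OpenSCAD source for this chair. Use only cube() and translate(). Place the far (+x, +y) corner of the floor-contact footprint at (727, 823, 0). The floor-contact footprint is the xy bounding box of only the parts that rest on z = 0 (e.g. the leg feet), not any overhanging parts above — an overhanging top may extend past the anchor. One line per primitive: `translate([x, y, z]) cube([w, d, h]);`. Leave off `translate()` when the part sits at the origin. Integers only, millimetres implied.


translate([261, 344, 465]) cube([466, 479, 25]);
translate([261, 344, 0]) cube([35, 35, 465]);
translate([692, 344, 0]) cube([35, 35, 465]);
translate([261, 788, 0]) cube([35, 35, 465]);
translate([692, 788, 0]) cube([35, 35, 465]);
translate([261, 792, 490]) cube([466, 31, 520]);
translate([261, 344, 671]) cube([31, 448, 31]);
translate([696, 344, 671]) cube([31, 448, 31]);
translate([261, 344, 490]) cube([31, 31, 181]);
translate([696, 344, 490]) cube([31, 31, 181]);


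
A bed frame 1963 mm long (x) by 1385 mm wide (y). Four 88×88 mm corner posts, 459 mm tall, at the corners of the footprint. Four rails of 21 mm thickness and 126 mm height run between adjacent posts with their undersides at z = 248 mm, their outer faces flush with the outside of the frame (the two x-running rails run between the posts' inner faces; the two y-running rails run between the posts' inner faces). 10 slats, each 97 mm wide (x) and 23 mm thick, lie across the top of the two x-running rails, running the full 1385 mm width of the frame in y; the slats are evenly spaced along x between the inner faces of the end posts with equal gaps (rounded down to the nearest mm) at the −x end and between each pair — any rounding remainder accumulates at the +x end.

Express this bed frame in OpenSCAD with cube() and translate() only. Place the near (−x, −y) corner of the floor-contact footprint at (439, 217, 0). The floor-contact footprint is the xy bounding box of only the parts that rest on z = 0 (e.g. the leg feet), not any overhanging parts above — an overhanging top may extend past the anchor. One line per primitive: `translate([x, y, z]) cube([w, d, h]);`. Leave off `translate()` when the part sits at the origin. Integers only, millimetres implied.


// slat z = rail_z + rail_h = 248 + 126 = 374
// slat gap = ⌊(1787 − 10·97) / 11⌋ = 74
translate([439, 217, 0]) cube([88, 88, 459]);
translate([439, 1514, 0]) cube([88, 88, 459]);
translate([2314, 217, 0]) cube([88, 88, 459]);
translate([2314, 1514, 0]) cube([88, 88, 459]);
translate([527, 217, 248]) cube([1787, 21, 126]);
translate([527, 1581, 248]) cube([1787, 21, 126]);
translate([439, 305, 248]) cube([21, 1209, 126]);
translate([2381, 305, 248]) cube([21, 1209, 126]);
translate([601, 217, 374]) cube([97, 1385, 23]);
translate([772, 217, 374]) cube([97, 1385, 23]);
translate([943, 217, 374]) cube([97, 1385, 23]);
translate([1114, 217, 374]) cube([97, 1385, 23]);
translate([1285, 217, 374]) cube([97, 1385, 23]);
translate([1456, 217, 374]) cube([97, 1385, 23]);
translate([1627, 217, 374]) cube([97, 1385, 23]);
translate([1798, 217, 374]) cube([97, 1385, 23]);
translate([1969, 217, 374]) cube([97, 1385, 23]);
translate([2140, 217, 374]) cube([97, 1385, 23]);


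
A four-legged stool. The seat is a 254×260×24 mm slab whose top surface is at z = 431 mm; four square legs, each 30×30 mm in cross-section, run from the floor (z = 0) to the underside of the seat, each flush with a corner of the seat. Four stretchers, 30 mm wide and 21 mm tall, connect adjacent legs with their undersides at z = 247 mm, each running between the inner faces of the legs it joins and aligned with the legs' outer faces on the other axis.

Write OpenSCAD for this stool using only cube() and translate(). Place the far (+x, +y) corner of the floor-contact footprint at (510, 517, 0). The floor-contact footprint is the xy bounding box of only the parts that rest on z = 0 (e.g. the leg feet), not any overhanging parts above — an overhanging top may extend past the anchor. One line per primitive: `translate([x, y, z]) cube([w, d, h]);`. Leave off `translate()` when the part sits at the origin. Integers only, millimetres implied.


translate([256, 257, 407]) cube([254, 260, 24]);
translate([256, 257, 0]) cube([30, 30, 407]);
translate([480, 257, 0]) cube([30, 30, 407]);
translate([256, 487, 0]) cube([30, 30, 407]);
translate([480, 487, 0]) cube([30, 30, 407]);
translate([286, 257, 247]) cube([194, 30, 21]);
translate([286, 487, 247]) cube([194, 30, 21]);
translate([256, 287, 247]) cube([30, 200, 21]);
translate([480, 287, 247]) cube([30, 200, 21]);


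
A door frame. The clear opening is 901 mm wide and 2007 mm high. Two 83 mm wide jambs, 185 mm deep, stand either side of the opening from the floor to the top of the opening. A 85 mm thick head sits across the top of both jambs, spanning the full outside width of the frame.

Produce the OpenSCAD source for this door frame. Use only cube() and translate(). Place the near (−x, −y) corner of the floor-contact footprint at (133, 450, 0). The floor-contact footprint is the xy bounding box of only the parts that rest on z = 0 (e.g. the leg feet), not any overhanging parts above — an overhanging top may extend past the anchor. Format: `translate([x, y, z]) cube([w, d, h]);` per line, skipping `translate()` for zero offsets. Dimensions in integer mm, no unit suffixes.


translate([133, 450, 0]) cube([83, 185, 2007]);
translate([1117, 450, 0]) cube([83, 185, 2007]);
translate([133, 450, 2007]) cube([1067, 185, 85]);


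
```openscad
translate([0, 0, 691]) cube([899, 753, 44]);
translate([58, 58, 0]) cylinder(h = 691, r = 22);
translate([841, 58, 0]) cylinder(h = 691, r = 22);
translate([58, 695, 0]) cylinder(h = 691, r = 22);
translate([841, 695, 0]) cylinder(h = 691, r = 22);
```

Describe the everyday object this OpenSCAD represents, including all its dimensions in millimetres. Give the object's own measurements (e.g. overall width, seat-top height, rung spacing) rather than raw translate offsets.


A rectangular dining table. The top is 899×753×44 mm with its upper surface at z = 735 mm. It stands on four round legs of 44 mm diameter, each leg's bounding box inset 36 mm from the nearest pair of top edges, running from the floor to the underside of the top.


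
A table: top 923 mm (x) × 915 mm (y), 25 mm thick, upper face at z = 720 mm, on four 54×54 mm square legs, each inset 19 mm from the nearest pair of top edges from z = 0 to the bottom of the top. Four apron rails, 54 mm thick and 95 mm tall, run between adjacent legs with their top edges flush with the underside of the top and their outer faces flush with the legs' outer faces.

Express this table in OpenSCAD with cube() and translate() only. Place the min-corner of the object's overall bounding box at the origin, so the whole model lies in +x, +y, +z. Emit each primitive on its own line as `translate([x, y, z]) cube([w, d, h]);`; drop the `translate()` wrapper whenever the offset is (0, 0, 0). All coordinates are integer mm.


// leg_h = 720 - 25 = 695
// apron z = 695 - 95 = 600
translate([0, 0, 695]) cube([923, 915, 25]);
translate([19, 19, 0]) cube([54, 54, 695]);
translate([850, 19, 0]) cube([54, 54, 695]);
translate([19, 842, 0]) cube([54, 54, 695]);
translate([850, 842, 0]) cube([54, 54, 695]);
translate([73, 19, 600]) cube([777, 54, 95]);
translate([73, 842, 600]) cube([777, 54, 95]);
translate([19, 73, 600]) cube([54, 769, 95]);
translate([850, 73, 600]) cube([54, 769, 95]);


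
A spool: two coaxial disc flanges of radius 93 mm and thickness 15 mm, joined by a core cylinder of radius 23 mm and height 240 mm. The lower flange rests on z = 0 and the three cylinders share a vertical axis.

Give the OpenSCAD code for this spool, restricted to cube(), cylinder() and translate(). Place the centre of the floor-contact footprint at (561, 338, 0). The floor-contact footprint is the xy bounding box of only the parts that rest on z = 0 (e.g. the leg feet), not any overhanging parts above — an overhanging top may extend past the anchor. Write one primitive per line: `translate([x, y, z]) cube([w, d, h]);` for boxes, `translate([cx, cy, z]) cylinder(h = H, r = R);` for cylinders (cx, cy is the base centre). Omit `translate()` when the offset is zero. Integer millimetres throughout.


translate([561, 338, 0]) cylinder(h = 15, r = 93);
translate([561, 338, 15]) cylinder(h = 240, r = 23);
translate([561, 338, 255]) cylinder(h = 15, r = 93);


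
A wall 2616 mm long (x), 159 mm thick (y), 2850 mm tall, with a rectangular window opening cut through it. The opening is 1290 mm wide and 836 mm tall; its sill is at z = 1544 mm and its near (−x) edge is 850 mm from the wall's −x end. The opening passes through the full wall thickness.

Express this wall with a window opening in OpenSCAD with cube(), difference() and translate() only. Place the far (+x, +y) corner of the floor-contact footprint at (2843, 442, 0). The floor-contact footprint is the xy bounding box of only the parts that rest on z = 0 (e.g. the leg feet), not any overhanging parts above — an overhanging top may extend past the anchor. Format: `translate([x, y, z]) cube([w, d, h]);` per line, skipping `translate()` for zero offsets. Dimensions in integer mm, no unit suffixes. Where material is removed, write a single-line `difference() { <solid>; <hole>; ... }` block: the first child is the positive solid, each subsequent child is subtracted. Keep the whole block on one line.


difference() { translate([227, 283, 0]) cube([2616, 159, 2850]); translate([1077, 283, 1544]) cube([1290, 159, 836]); }
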